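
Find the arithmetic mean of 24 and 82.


AM = (24 + 82)/2 = 106/2 = 53

AM = 53


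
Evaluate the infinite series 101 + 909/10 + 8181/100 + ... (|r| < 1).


S∞ = a₁/(1-r) = 101/(1 - 9/10)
= 101/(1/10)
= 1010

S∞ = 1010


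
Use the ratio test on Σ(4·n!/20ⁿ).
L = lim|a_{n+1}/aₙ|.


aₙ = 4·n!/20^n
a_{n+1}/aₙ = (n+1)!/20^(n+1) × 20^n/n!  (constant 4 cancels)
= (n+1)/20
L = lim(n→∞) (n+1)/20 = ∞
L > 1 → series DIVERGES

Diverges (ratio test: L = ∞ > 1)


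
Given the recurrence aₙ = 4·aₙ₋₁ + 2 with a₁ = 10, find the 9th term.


Computing step by step:
a_1 = 10
a_2 = 42
a_3 = 170
a_4 = 682
a_5 = 2730
a_6 = 10922
a_7 = 43690
a_8 = 174762
a_9 = 699050


a_9 = 699050


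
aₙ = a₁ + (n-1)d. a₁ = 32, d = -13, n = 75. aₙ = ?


aₙ = a₁ + (n-1)d
= 32 + (75-1)×-13
= 32 - 962
= -930

a_75 = -930


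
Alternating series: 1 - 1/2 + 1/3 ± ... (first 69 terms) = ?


S = 1 - 1/2 + 1/3 - 1/4 + 1/5 - 1/6 + 1/7 - 1/8 ± ...
= 0.7003
(Full series converges to +ln(2) ≈ +0.6931)

S_69 = 0.7003


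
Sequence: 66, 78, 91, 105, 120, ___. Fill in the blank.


Pattern: triangular numbers: n(n+1)/2
Terms: 66, 78, 91, 105, 120
Next term = 136

Next term = 136


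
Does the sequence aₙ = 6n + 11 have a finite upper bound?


aₙ = 6n + 11 → as n→∞, aₙ→∞
No finite upper bound exists
The sequence is UNBOUNDED

Unbounded (aₙ → ∞ as n → ∞)


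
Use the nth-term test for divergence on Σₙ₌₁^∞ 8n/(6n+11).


lim(n→∞) 8n/(6n+11) = 8/6 = 4/3  (divide numerator and denominator by n)
lim aₙ = 4/3 ≠ 0 → series DIVERGES

Diverges (lim aₙ = 4/3 ≠ 0)


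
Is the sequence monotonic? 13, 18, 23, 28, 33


Differences: 5, 5, 5, 5
All differences > 0 → strictly INCREASING

Monotonically increasing


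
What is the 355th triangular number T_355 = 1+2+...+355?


n(n+1)/2 = 355×356/2 = 126380/2 = 63190

Σk = 63190


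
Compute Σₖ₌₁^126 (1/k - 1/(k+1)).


Telescoping: adjacent terms cancel.
= 1/1 - 1/127
= 1 - 1/127 = 126/127

Sum = 126/127


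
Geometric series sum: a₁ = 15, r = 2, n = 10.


Sₙ = 15×(2^10 - 1)/(2 - 1)
= 15×(1024 - 1)/1
= 15×1023/1
= 15345

S_10 = 15345


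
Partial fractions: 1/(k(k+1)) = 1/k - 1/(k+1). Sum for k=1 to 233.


1/(k(k+1)) = 1/k - 1/(k+1) (partial fractions)
Telescoping: Σ = 1 - 1/234 = 233/234

Sum = 233/234


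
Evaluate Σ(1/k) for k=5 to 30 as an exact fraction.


Σₖ₌5^30 1/k = 1/5 + 1/6 + 1/7 + ... + 1/30
= 4452412907647/2329089562800
≈ 1.9117

Sum = 4452412907647/2329089562800 ≈ 1.9117


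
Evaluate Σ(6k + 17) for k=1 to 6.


Σ(6k+17) = 6·Σk + 17·n
= 6·21 + 17·6
= 126 + 102 = 228

Σ = 228


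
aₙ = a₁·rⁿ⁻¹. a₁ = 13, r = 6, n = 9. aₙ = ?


aₙ = a₁·r^(n-1)
= 13×6^8
= 13×1679616
= 21835008

a_9 = 21835008


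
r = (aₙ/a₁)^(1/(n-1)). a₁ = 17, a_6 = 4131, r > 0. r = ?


r^(n-1) = aₙ/a₁
r^5 = 4131/17 = 243
r = 243^(1/5)
= 3

r = 3


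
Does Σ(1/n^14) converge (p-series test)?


p-series test: Σ c/n^p converges if p > 1, diverges if p ≤ 1 (constant c > 0 doesn't affect convergence).
p = 14
14 > 1 → CONVERGES

Converges (p = 14 > 1)


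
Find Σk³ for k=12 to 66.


Σₖ₌12^66 k³ = [66·67/2]² − [11·12/2]²
= 4888521 − 4356 = 4884165

Σk³ = 4884165


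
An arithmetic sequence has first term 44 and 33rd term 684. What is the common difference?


d = (aₙ - a₁)/(n-1)
= (684 - 44)/(33-1)
= 640/32 = 20

d = 20


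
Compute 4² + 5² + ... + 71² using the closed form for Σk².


Σₖ₌4^71 k² = Σₖ₌₁^71 k² − Σₖ₌₁^3 k²
= 71·72·143/6 − 3·4·7/6
= 121836 − 14 = 121822

Σk² = 121822


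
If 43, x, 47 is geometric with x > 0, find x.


GM = √(43×47) = √2021 = 44.9555

GM = 44.9555


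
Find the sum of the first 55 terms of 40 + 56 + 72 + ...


aₙ = 40 + (55-1)×16 = 904
Sₙ = n(a₁+aₙ)/2 = 55×(40+904)/2
= 55×944/2 = 25960

S_55 = 25960


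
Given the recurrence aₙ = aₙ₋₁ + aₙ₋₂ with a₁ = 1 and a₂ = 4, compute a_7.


Computing iteratively: 1, 4, 5, 9, 14, 23, 37
a_7 = 37

a_7 = 37


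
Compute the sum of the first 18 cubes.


n(n+1)/2 = 18×19/2 = 171
Σk³ = 171² = 29241

Σk³ = 29241


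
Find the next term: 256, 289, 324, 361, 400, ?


Pattern: perfect squares: n²
Terms: 256, 289, 324, 361, 400
Next term = 441

Next term = 441


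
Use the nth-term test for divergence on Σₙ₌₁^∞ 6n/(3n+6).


lim(n→∞) 6n/(3n+6) = 6/3 = 2  (divide numerator and denominator by n)
lim aₙ = 2 ≠ 0 → series DIVERGES

Diverges (lim aₙ = 2 ≠ 0)


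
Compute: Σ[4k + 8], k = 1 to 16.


Σ(4k+8) = 4·Σk + 8·n
= 4·136 + 8·16
= 544 + 128 = 672

Σ = 672


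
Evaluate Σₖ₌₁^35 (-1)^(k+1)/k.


S = 1 - 1/2 + 1/3 - 1/4 + 1/5 - 1/6 + 1/7 - 1/8 ± ...
= 0.7072
(Full series converges to +ln(2) ≈ +0.6931)

S_35 = 0.7072


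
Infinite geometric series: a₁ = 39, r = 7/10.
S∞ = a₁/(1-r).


S∞ = a₁/(1-r) = 39/(1 - 7/10)
= 39/(3/10)
= 130

S∞ = 130


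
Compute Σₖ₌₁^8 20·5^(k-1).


Sₙ = 20×(5^8 - 1)/(5 - 1)
= 20×(390625 - 1)/4
= 20×390624/4
= 1953120

S_8 = 1953120


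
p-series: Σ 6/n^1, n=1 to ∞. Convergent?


p-series test: Σ c/n^p converges if p > 1, diverges if p ≤ 1 (constant c > 0 doesn't affect convergence).
p = 1
1 ≤ 1 → DIVERGES

Diverges (p = 1 ≤ 1)


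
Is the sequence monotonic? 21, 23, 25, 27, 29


Differences: 2, 2, 2, 2
All differences > 0 → strictly INCREASING

Monotonically increasing


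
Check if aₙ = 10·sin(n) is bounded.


For all n, -1 ≤ sin(n) ≤ 1, so -10 ≤ 10·sin(n) ≤ 10
Lower bound: -10, Upper bound: 10
The sequence IS bounded

Bounded (-10 ≤ aₙ ≤ 10)


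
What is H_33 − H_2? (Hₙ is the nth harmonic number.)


Σₖ₌3^33 1/k = 1/3 + 1/4 + 1/5 + ... + 1/33
= 33984696501949/13127595717600
≈ 2.5888

Sum = 33984696501949/13127595717600 ≈ 2.5888


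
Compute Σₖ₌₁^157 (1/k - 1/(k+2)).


Telescoping with gap 2: two head and two tail terms survive.
= (1 + 1/2) - (1/158 + 1/159)
= 3/2 - 1/158 - 1/159 = 18683/12561

Sum = 18683/12561


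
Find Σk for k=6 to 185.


Σₖ₌6^185 k = Σₖ₌₁^185 k − Σₖ₌₁^5 k
= 185·186/2 − 5·6/2
= 17205 − 15 = 17190

Σk = 17190


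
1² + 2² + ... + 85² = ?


n = 85
n(n+1)(2n+1)/6 = 85×86×171/6
= 1250010/6 = 208335

Σk² = 208335


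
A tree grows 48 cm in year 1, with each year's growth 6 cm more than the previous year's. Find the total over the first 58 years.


aₙ = 48 + (58-1)×6 = 390
Sₙ = n(a₁+aₙ)/2 = 58×(48+390)/2
= 58×438/2 = 12702

S_58 = 12702


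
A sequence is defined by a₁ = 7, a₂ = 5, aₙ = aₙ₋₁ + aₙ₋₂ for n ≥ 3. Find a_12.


Computing iteratively: 7, 5, 12, 17, 29, 46, 75, 121, 196, 317, 513, 830
a_12 = 830

a_12 = 830


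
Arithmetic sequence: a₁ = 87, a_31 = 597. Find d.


d = (aₙ - a₁)/(n-1)
= (597 - 87)/(31-1)
= 510/30 = 17

d = 17


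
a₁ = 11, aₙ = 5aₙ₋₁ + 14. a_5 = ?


Computing step by step:
a_1 = 11
a_2 = 69
a_3 = 359
a_4 = 1809
a_5 = 9059


a_5 = 9059


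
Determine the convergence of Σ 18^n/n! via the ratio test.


aₙ = 18^n/n!
a_{n+1}/aₙ = 18^(n+1)/(n+1)! × n!/18^n
= 18/(n+1)
L = lim(n→∞) 18/(n+1) = 0
L < 1 → series CONVERGES

Converges (ratio test: L = 0 < 1)


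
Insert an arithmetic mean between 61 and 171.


AM = (61 + 171)/2 = 232/2 = 116

AM = 116


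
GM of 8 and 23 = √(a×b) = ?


GM = √(8×23) = √184 = 13.5647

GM = 13.5647


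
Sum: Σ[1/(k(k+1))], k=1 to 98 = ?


1/(k(k+1)) = 1/k - 1/(k+1) (partial fractions)
Telescoping: Σ = 1 - 1/99 = 98/99

Sum = 98/99


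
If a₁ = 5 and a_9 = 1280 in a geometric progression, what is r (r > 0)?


r^(n-1) = aₙ/a₁
r^8 = 1280/5 = 256
r = 256^(1/8)
= ±2; taking r > 0 gives r = 2

r = 2


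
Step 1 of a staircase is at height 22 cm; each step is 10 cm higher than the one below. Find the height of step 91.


aₙ = a₁ + (n-1)d
= 22 + (91-1)×10
= 22 + 900
= 922

a_91 = 922


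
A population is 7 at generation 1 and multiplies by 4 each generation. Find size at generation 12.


aₙ = a₁·r^(n-1)
= 7×4^11
= 7×4194304
= 29360128

a_12 = 29360128


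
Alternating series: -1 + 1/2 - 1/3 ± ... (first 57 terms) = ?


S = -1 + 1/2 - 1/3 + 1/4 - 1/5 + 1/6 - 1/7 + 1/8 ± ...
= -0.7018
(Full series converges to -ln(2) ≈ -0.6931)

S_57 = -0.7018


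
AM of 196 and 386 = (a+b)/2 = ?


AM = (196 + 386)/2 = 582/2 = 291

AM = 291


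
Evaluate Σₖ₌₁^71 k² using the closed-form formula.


n = 71
n(n+1)(2n+1)/6 = 71×72×143/6
= 731016/6 = 121836

Σk² = 121836


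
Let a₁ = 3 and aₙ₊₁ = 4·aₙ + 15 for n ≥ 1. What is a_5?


Computing step by step:
a_1 = 3
a_2 = 27
a_3 = 123
a_4 = 507
a_5 = 2043


a_5 = 2043


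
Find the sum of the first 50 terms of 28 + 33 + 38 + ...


aₙ = 28 + (50-1)×5 = 273
Sₙ = n(a₁+aₙ)/2 = 50×(28+273)/2
= 50×301/2 = 7525

S_50 = 7525


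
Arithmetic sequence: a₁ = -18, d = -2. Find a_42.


aₙ = a₁ + (n-1)d
= -18 + (42-1)×-2
= -18 - 82
= -100

a_42 = -100


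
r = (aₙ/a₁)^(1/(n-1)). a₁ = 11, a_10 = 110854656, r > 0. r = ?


r^(n-1) = aₙ/a₁
r^9 = 110854656/11 = 10077696
r = 10077696^(1/9)
= 6

r = 6


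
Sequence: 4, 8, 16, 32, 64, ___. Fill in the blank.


Pattern: powers of 2: 2ⁿ
Terms: 4, 8, 16, 32, 64
Next term = 128

Next term = 128


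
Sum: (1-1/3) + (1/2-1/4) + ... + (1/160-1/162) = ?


Telescoping with gap 2: two head and two tail terms survive.
= (1 + 1/2) - (1/161 + 1/162)
= 3/2 - 1/161 - 1/162 = 19400/13041

Sum = 19400/13041


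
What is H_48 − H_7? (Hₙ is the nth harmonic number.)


Σₖ₌8^48 1/k = 1/8 + 1/9 + 1/10 + ... + 1/48
= 826090171723375329593/442720643463713815200
≈ 1.8659

Sum = 826090171723375329593/442720643463713815200 ≈ 1.8659


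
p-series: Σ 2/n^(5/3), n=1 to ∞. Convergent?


p-series test: Σ c/n^p converges if p > 1, diverges if p ≤ 1 (constant c > 0 doesn't affect convergence).
p = 5/3
5/3 > 1 → CONVERGES

Converges (p = 5/3 > 1)


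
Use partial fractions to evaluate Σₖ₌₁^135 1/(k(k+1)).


1/(k(k+1)) = 1/k - 1/(k+1) (partial fractions)
Telescoping: Σ = 1 - 1/136 = 135/136

Sum = 135/136


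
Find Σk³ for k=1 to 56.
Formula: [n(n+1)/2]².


n(n+1)/2 = 56×57/2 = 1596
Σk³ = 1596² = 2547216

Σk³ = 2547216


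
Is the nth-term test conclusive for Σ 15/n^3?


lim(n→∞) 15/n^3 = 0
lim aₙ = 0 → nth-term test is INCONCLUSIVE
(Need other tests; this is actually a convergent p-series with p=3 > 1)

Inconclusive (lim aₙ = 0; need another test)


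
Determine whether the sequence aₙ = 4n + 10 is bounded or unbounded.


aₙ = 4n + 10 → as n→∞, aₙ→∞
No finite upper bound exists
The sequence is UNBOUNDED

Unbounded (aₙ → ∞ as n → ∞)


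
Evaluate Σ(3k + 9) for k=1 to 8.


Σ(3k+9) = 3·Σk + 9·n
= 3·36 + 9·8
= 108 + 72 = 180

Σ = 180


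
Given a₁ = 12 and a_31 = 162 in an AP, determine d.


d = (aₙ - a₁)/(n-1)
= (162 - 12)/(31-1)
= 150/30 = 5

d = 5


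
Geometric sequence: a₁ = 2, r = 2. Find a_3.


aₙ = a₁·r^(n-1)
= 2×2^2
= 2×4
= 8

a_3 = 8


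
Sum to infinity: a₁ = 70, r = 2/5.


S∞ = a₁/(1-r) = 70/(1 - 2/5)
= 70/(3/5)
= 350/3

S∞ = 350/3


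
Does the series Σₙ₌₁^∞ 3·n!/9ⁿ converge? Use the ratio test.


aₙ = 3·n!/9^n
a_{n+1}/aₙ = (n+1)!/9^(n+1) × 9^n/n!  (constant 3 cancels)
= (n+1)/9
L = lim(n→∞) (n+1)/9 = ∞
L > 1 → series DIVERGES

Diverges (ratio test: L = ∞ > 1)


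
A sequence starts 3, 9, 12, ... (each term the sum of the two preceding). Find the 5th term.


Computing iteratively: 3, 9, 12, 21, 33
a_5 = 33

a_5 = 33


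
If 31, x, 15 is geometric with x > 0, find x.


GM = √(31×15) = √465 = 21.5639

GM = 21.5639


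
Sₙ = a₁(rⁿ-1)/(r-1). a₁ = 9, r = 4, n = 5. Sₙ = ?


Sₙ = 9×(4^5 - 1)/(4 - 1)
= 9×(1024 - 1)/3
= 9×1023/3
= 3069

S_5 = 3069


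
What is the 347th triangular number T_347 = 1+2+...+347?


n(n+1)/2 = 347×348/2 = 120756/2 = 60378

Σk = 60378


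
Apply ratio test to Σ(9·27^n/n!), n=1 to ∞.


aₙ = 9·27^n/n!
a_{n+1}/aₙ = 27^(n+1)/(n+1)! × n!/27^n  (constant 9 cancels)
= 27/(n+1)
L = lim(n→∞) 27/(n+1) = 0
L < 1 → series CONVERGES

Converges (ratio test: L = 0 < 1)


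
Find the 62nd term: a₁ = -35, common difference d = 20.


aₙ = a₁ + (n-1)d
= -35 + (62-1)×20
= -35 + 1220
= 1185

a_62 = 1185


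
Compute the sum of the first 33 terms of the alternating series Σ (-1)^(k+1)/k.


S = 1 - 1/2 + 1/3 - 1/4 + 1/5 - 1/6 + 1/7 - 1/8 ± ...
= 0.7081
(Full series converges to +ln(2) ≈ +0.6931)

S_33 = 0.7081


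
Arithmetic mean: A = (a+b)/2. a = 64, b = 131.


AM = (64 + 131)/2 = 195/2 = 97.5

AM = 97.5


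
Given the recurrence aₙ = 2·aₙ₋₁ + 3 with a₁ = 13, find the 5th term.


Computing step by step:
a_1 = 13
a_2 = 29
a_3 = 61
a_4 = 125
a_5 = 253


a_5 = 253


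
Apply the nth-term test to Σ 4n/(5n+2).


lim(n→∞) 4n/(5n+2) = 4/5 = 4/5  (divide numerator and denominator by n)
lim aₙ = 4/5 ≠ 0 → series DIVERGES

Diverges (lim aₙ = 4/5 ≠ 0)


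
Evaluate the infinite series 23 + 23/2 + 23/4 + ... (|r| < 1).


S∞ = a₁/(1-r) = 23/(1 - 1/2)
= 23/(1/2)
= 46

S∞ = 46


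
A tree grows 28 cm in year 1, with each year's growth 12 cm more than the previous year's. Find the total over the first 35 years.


aₙ = 28 + (35-1)×12 = 436
Sₙ = n(a₁+aₙ)/2 = 35×(28+436)/2
= 35×464/2 = 8120

S_35 = 8120


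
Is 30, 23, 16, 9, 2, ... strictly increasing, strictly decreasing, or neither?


Differences: -7, -7, -7, -7
All differences < 0 → strictly DECREASING

Monotonically decreasing


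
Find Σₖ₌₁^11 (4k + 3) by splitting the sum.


Σ(4k+3) = 4·Σk + 3·n
= 4·66 + 3·11
= 264 + 33 = 297

Σ = 297


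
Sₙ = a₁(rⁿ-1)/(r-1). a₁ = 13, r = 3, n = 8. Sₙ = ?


Sₙ = 13×(3^8 - 1)/(3 - 1)
= 13×(6561 - 1)/2
= 13×6560/2
= 42640

S_8 = 42640


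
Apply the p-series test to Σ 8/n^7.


p-series test: Σ c/n^p converges if p > 1, diverges if p ≤ 1 (constant c > 0 doesn't affect convergence).
p = 7
7 > 1 → CONVERGES

Converges (p = 7 > 1)


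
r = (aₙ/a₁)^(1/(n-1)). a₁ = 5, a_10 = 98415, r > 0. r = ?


r^(n-1) = aₙ/a₁
r^9 = 98415/5 = 19683
r = 19683^(1/9)
= 3

r = 3


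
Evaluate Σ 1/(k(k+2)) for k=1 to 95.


1/(k(k+2)) = (1/2)·(1/k - 1/(k+2)) (partial fractions)
Telescoping: Σ = (1/2)·(1 + 1/2 - 1/96 - 1/97) = 13775/18624

Sum = 13775/18624


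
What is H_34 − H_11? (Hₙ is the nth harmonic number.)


Σₖ₌12^34 1/k = 1/12 + 1/13 + 1/14 + ... + 1/34
= 158603136279059/144403552893600
≈ 1.0983

Sum = 158603136279059/144403552893600 ≈ 1.0983


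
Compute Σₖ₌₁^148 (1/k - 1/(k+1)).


Telescoping: adjacent terms cancel.
= 1/1 - 1/149
= 1 - 1/149 = 148/149

Sum = 148/149


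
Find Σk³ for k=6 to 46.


Σₖ₌6^46 k³ = [46·47/2]² − [5·6/2]²
= 1168561 − 225 = 1168336

Σk³ = 1168336


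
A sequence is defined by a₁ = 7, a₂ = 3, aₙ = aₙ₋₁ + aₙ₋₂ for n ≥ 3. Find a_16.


Computing iteratively: 7, 3, 10, 13, 23, 36, 59, 95, 154, 249, 403, 652, ...
a_16 = 4469

a_16 = 4469


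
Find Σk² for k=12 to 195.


Σₖ₌12^195 k² = Σₖ₌₁^195 k² − Σₖ₌₁^11 k²
= 195·196·391/6 − 11·12·23/6
= 2490670 − 506 = 2490164

Σk² = 2490164


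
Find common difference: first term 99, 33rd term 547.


d = (aₙ - a₁)/(n-1)
= (547 - 99)/(33-1)
= 448/32 = 14

d = 14


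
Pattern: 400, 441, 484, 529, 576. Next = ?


Pattern: perfect squares: n²
Terms: 400, 441, 484, 529, 576
Next term = 625

Next term = 625


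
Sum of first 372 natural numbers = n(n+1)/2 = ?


n(n+1)/2 = 372×373/2 = 138756/2 = 69378

Σk = 69378


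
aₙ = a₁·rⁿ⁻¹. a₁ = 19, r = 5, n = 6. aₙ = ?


aₙ = a₁·r^(n-1)
= 19×5^5
= 19×3125
= 59375

a_6 = 59375


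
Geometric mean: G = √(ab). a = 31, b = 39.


GM = √(31×39) = √1209 = 34.7707

GM = 34.7707


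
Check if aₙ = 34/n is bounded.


a₁ = 34, a₂ = 34/2, a₃ = 34/3, ...
0 < aₙ ≤ 34 for all n ≥ 1
Lower bound: 0, Upper bound: 34
The sequence IS bounded

Bounded (0 < aₙ ≤ 34)


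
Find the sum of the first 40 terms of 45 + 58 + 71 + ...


aₙ = 45 + (40-1)×13 = 552
Sₙ = n(a₁+aₙ)/2 = 40×(45+552)/2
= 40×597/2 = 11940

S_40 = 11940


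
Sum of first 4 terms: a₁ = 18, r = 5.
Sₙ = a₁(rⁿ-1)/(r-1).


Sₙ = 18×(5^4 - 1)/(5 - 1)
= 18×(625 - 1)/4
= 18×624/4
= 2808

S_4 = 2808


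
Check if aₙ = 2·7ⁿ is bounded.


aₙ = 2·7ⁿ → as n→∞, aₙ→∞ (since base 7 > 1)
No finite upper bound exists
The sequence is UNBOUNDED

Unbounded (aₙ → ∞ as n → ∞)


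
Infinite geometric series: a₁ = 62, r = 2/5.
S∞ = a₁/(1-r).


S∞ = a₁/(1-r) = 62/(1 - 2/5)
= 62/(3/5)
= 310/3

S∞ = 310/3


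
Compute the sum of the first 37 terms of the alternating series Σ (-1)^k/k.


S = -1 + 1/2 - 1/3 + 1/4 - 1/5 + 1/6 - 1/7 + 1/8 ± ...
= -0.7065
(Full series converges to -ln(2) ≈ -0.6931)

S_37 = -0.7065


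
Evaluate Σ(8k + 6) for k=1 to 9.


Σ(8k+6) = 8·Σk + 6·n
= 8·45 + 6·9
= 360 + 54 = 414

Σ = 414


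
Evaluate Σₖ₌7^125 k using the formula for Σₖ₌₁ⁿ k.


Σₖ₌7^125 k = Σₖ₌₁^125 k − Σₖ₌₁^6 k
= 125·126/2 − 6·7/2
= 7875 − 21 = 7854

Σk = 7854


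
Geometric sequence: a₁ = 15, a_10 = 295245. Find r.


r^(n-1) = aₙ/a₁
r^9 = 295245/15 = 19683
r = 19683^(1/9)
= 3

r = 3


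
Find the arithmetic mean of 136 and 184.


AM = (136 + 184)/2 = 320/2 = 160

AM = 160


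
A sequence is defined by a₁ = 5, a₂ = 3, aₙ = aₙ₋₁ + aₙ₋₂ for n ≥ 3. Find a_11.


Computing iteratively: 5, 3, 8, 11, 19, 30, 49, 79, 128, 207, 335
a_11 = 335

a_11 = 335


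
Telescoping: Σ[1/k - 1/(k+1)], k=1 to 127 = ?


Telescoping: adjacent terms cancel.
= 1/1 - 1/128
= 1 - 1/128 = 127/128

Sum = 127/128


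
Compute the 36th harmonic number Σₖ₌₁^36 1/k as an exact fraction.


H_36 = 1/1 + 1/2 + 1/3 + ... + 1/36
= 54801925434709/13127595717600
≈ 4.1746

H_36 = 54801925434709/13127595717600 ≈ 4.1746


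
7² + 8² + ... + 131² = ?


Σₖ₌7^131 k² = Σₖ₌₁^131 k² − Σₖ₌₁^6 k²
= 131·132·263/6 − 6·7·13/6
= 757966 − 91 = 757875

Σk² = 757875


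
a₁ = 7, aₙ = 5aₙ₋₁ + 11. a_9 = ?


Computing step by step:
a_1 = 7
a_2 = 46
a_3 = 241
a_4 = 1216
a_5 = 6091
a_6 = 30466
a_7 = 152341
a_8 = 761716
a_9 = 3808591


a_9 = 3808591


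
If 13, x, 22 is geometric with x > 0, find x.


GM = √(13×22) = √286 = 16.9115

GM = 16.9115


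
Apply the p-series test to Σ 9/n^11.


p-series test: Σ c/n^p converges if p > 1, diverges if p ≤ 1 (constant c > 0 doesn't affect convergence).
p = 11
11 > 1 → CONVERGES

Converges (p = 11 > 1)


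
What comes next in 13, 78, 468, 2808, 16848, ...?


Pattern: geometric (r=6)
Terms: 13, 78, 468, 2808, 16848
Next term = 101088

Next term = 101088


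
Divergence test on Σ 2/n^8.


lim(n→∞) 2/n^8 = 0
lim aₙ = 0 → nth-term test is INCONCLUSIVE
(Need other tests; this is actually a convergent p-series with p=8 > 1)

Inconclusive (lim aₙ = 0; need another test)


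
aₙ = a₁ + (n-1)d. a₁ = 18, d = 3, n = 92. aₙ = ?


aₙ = a₁ + (n-1)d
= 18 + (92-1)×3
= 18 + 273
= 291

a_92 = 291


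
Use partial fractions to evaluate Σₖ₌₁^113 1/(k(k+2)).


1/(k(k+2)) = (1/2)·(1/k - 1/(k+2)) (partial fractions)
Telescoping: Σ = (1/2)·(1 + 1/2 - 1/114 - 1/115) = 4859/6555

Sum = 4859/6555


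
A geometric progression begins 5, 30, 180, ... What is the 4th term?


aₙ = a₁·r^(n-1)
= 5×6^3
= 5×216
= 1080

a_4 = 1080


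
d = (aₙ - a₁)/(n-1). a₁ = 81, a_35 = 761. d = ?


d = (aₙ - a₁)/(n-1)
= (761 - 81)/(35-1)
= 680/34 = 20

d = 20


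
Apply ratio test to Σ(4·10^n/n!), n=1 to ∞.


aₙ = 4·10^n/n!
a_{n+1}/aₙ = 10^(n+1)/(n+1)! × n!/10^n  (constant 4 cancels)
= 10/(n+1)
L = lim(n→∞) 10/(n+1) = 0
L < 1 → series CONVERGES

Converges (ratio test: L = 0 < 1)


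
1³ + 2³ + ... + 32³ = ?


n(n+1)/2 = 32×33/2 = 528
Σk³ = 528² = 278784

Σk³ = 278784


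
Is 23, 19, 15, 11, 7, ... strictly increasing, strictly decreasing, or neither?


Differences: -4, -4, -4, -4
All differences < 0 → strictly DECREASING

Monotonically decreasing


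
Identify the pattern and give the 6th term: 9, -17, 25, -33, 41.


Pattern: alternating sign, magnitude arithmetic (d=8)
Terms: 9, -17, 25, -33, 41
Next term = -49

Next term = -49


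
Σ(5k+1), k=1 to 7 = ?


Σ(5k+1) = 5·Σk + 1·n
= 5·28 + 1·7
= 140 + 7 = 147

Σ = 147


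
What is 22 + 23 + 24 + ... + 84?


Σₖ₌22^84 k = Σₖ₌₁^84 k − Σₖ₌₁^21 k
= 84·85/2 − 21·22/2
= 3570 − 231 = 3339

Σk = 3339


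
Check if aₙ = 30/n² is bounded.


a₁ = 30, a₂ = 30/4, a₃ = 30/9, ...
0 < aₙ ≤ 30 for all n ≥ 1
The sequence IS bounded

Bounded (0 < aₙ ≤ 30)


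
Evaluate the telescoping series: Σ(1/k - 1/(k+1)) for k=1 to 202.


Telescoping: adjacent terms cancel.
= 1/1 - 1/203
= 1 - 1/203 = 202/203

Sum = 202/203


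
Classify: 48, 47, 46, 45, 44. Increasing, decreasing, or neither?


Differences: -1, -1, -1, -1
All differences < 0 → strictly DECREASING

Monotonically decreasing


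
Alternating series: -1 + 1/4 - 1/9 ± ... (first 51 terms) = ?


S = -1 + 1/4 - 1/9 + 1/16 - 1/25 + 1/36 - 1/49 + 1/64 ± ...
= -0.8227
(Full series converges to -π²/12 ≈ -0.8225)

S_51 = -0.8227


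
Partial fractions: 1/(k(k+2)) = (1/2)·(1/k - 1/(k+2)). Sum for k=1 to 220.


1/(k(k+2)) = (1/2)·(1/k - 1/(k+2)) (partial fractions)
Telescoping: Σ = (1/2)·(1 + 1/2 - 1/221 - 1/222) = 36575/49062

Sum = 36575/49062


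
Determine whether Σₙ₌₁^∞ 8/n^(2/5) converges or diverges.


p-series test: Σ c/n^p converges if p > 1, diverges if p ≤ 1 (constant c > 0 doesn't affect convergence).
p = 2/5
2/5 ≤ 1 → DIVERGES

Diverges (p = 2/5 ≤ 1)


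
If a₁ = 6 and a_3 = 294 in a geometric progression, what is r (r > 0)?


r^(n-1) = aₙ/a₁
r^2 = 294/6 = 49
r = 49^(1/2)
= ±7; taking r > 0 gives r = 7

r = 7


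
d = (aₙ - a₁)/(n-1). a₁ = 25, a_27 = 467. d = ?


d = (aₙ - a₁)/(n-1)
= (467 - 25)/(27-1)
= 442/26 = 17

d = 17


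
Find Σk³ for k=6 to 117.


Σₖ₌6^117 k³ = [117·118/2]² − [5·6/2]²
= 47651409 − 225 = 47651184

Σk³ = 47651184


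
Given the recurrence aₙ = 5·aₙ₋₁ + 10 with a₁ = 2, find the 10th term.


Computing step by step:
a_1 = 2
a_2 = 20
a_3 = 110
a_4 = 560
a_5 = 2810
a_6 = 14060
a_7 = 70310
a_8 = 351560
a_9 = 1757810
a_10 = 8789060


a_10 = 8789060


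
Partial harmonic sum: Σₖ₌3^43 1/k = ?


Σₖ₌3^43 1/k = 1/3 + 1/4 + 1/5 + ... + 1/43
= 348646925444470217/122332313750680800
≈ 2.85

Sum = 348646925444470217/122332313750680800 ≈ 2.85


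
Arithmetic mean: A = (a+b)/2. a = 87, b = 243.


AM = (87 + 243)/2 = 330/2 = 165

AM = 165


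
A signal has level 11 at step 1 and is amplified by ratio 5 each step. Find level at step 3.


aₙ = a₁·r^(n-1)
= 11×5^2
= 11×25
= 275

a_3 = 275


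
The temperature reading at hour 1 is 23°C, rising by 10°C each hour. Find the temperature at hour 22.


aₙ = a₁ + (n-1)d
= 23 + (22-1)×10
= 23 + 210
= 233

a_22 = 233


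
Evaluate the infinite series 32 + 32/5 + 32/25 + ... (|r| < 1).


S∞ = a₁/(1-r) = 32/(1 - 1/5)
= 32/(4/5)
= 40

S∞ = 40


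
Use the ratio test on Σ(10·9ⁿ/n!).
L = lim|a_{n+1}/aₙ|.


aₙ = 10·9^n/n!
a_{n+1}/aₙ = 9^(n+1)/(n+1)! × n!/9^n  (constant 10 cancels)
= 9/(n+1)
L = lim(n→∞) 9/(n+1) = 0
L < 1 → series CONVERGES

Converges (ratio test: L = 0 < 1)


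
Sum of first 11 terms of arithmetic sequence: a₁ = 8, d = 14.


aₙ = 8 + (11-1)×14 = 148
Sₙ = n(a₁+aₙ)/2 = 11×(8+148)/2
= 11×156/2 = 858

S_11 = 858


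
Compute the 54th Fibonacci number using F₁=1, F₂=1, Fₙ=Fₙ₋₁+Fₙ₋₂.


Fibonacci sequence: 1, 1, 2, 3, 5, 8, 13, 21, 34, 55, 89, ...
F(54) = 86267571272

F(54) = 86267571272


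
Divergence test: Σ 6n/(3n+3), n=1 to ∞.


lim(n→∞) 6n/(3n+3) = 6/3 = 2  (divide numerator and denominator by n)
lim aₙ = 2 ≠ 0 → series DIVERGES

Diverges (lim aₙ = 2 ≠ 0)


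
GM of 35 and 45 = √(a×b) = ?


GM = √(35×45) = √1575 = 39.6863

GM = 39.6863


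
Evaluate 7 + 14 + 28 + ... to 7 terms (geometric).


Sₙ = 7×(2^7 - 1)/(2 - 1)
= 7×(128 - 1)/1
= 7×127/1
= 889

S_7 = 889


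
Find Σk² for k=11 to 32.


Σₖ₌11^32 k² = Σₖ₌₁^32 k² − Σₖ₌₁^10 k²
= 32·33·65/6 − 10·11·21/6
= 11440 − 385 = 11055

Σk² = 11055


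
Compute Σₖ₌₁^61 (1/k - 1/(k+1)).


Telescoping: adjacent terms cancel.
= 1/1 - 1/62
= 1 - 1/62 = 61/62

Sum = 61/62


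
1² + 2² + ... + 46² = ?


n = 46
n(n+1)(2n+1)/6 = 46×47×93/6
= 201066/6 = 33511

Σk² = 33511


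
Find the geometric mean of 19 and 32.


GM = √(19×32) = √608 = 24.6577

GM = 24.6577


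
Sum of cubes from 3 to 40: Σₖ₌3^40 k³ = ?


Σₖ₌3^40 k³ = [40·41/2]² − [2·3/2]²
= 672400 − 9 = 672391

Σk³ = 672391


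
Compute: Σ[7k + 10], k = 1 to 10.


Σ(7k+10) = 7·Σk + 10·n
= 7·55 + 10·10
= 385 + 100 = 485

Σ = 485


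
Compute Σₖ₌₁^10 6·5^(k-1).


Sₙ = 6×(5^10 - 1)/(5 - 1)
= 6×(9765625 - 1)/4
= 6×9765624/4
= 14648436

S_10 = 14648436


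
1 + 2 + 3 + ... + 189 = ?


n(n+1)/2 = 189×190/2 = 35910/2 = 17955

Σk = 17955


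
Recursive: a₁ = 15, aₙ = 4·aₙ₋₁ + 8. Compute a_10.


Computing step by step:
a_1 = 15
a_2 = 68
a_3 = 280
a_4 = 1128
a_5 = 4520
a_6 = 18088
a_7 = 72360
a_8 = 289448
a_9 = 1157800
a_10 = 4631208


a_10 = 4631208


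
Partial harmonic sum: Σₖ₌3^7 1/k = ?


Σₖ₌3^7 1/k = 1/3 + 1/4 + 1/5 + 1/6 + 1/7
= 153/140
≈ 1.0929

Sum = 153/140 ≈ 1.0929


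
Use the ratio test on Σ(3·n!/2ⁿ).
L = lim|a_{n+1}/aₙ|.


aₙ = 3·n!/2^n
a_{n+1}/aₙ = (n+1)!/2^(n+1) × 2^n/n!  (constant 3 cancels)
= (n+1)/2
L = lim(n→∞) (n+1)/2 = ∞
L > 1 → series DIVERGES

Diverges (ratio test: L = ∞ > 1)


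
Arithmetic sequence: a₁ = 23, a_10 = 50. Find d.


d = (aₙ - a₁)/(n-1)
= (50 - 23)/(10-1)
= 27/9 = 3

d = 3


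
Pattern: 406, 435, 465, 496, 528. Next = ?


Pattern: triangular numbers: n(n+1)/2
Terms: 406, 435, 465, 496, 528
Next term = 561

Next term = 561


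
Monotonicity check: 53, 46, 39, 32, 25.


Differences: -7, -7, -7, -7
All differences < 0 → strictly DECREASING

Monotonically decreasing


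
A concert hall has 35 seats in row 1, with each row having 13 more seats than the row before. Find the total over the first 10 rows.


aₙ = 35 + (10-1)×13 = 152
Sₙ = n(a₁+aₙ)/2 = 10×(35+152)/2
= 10×187/2 = 935

S_10 = 935


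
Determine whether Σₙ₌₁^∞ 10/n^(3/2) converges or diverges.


p-series test: Σ c/n^p converges if p > 1, diverges if p ≤ 1 (constant c > 0 doesn't affect convergence).
p = 3/2
3/2 > 1 → CONVERGES

Converges (p = 3/2 > 1)


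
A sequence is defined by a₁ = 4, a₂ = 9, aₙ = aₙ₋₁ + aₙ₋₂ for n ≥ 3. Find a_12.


Computing iteratively: 4, 9, 13, 22, 35, 57, 92, 149, 241, 390, 631, 1021
a_12 = 1021

a_12 = 1021


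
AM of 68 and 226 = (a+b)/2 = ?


AM = (68 + 226)/2 = 294/2 = 147

AM = 147


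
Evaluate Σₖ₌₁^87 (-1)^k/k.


S = -1 + 1/2 - 1/3 + 1/4 - 1/5 + 1/6 - 1/7 + 1/8 ± ...
= -0.6989
(Full series converges to -ln(2) ≈ -0.6931)

S_87 = -0.6989


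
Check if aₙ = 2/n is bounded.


a₁ = 2, a₂ = 2/2, a₃ = 2/3, ...
0 < aₙ ≤ 2 for all n ≥ 1
Lower bound: 0, Upper bound: 2
The sequence IS bounded

Bounded (0 < aₙ ≤ 2)


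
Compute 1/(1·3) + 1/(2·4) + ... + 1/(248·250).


1/(k(k+2)) = (1/2)·(1/k - 1/(k+2)) (partial fractions)
Telescoping: Σ = (1/2)·(1 + 1/2 - 1/249 - 1/250) = 23219/31125

Sum = 23219/31125


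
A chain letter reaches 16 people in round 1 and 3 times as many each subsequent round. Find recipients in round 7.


aₙ = a₁·r^(n-1)
= 16×3^6
= 16×729
= 11664

a_7 = 11664


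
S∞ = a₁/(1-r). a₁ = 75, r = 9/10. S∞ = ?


S∞ = a₁/(1-r) = 75/(1 - 9/10)
= 75/(1/10)
= 750

S∞ = 750


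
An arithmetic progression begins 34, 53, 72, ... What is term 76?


aₙ = a₁ + (n-1)d
= 34 + (76-1)×19
= 34 + 1425
= 1459

a_76 = 1459


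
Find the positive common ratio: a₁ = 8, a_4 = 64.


r^(n-1) = aₙ/a₁
r^3 = 64/8 = 8
r = 8^(1/3)
= 2

r = 2


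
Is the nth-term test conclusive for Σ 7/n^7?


lim(n→∞) 7/n^7 = 0
lim aₙ = 0 → nth-term test is INCONCLUSIVE
(Need other tests; this is actually a convergent p-series with p=7 > 1)

Inconclusive (lim aₙ = 0; need another test)


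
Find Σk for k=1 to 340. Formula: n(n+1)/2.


n(n+1)/2 = 340×341/2 = 115940/2 = 57970

Σk = 57970


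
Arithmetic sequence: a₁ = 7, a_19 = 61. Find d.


d = (aₙ - a₁)/(n-1)
= (61 - 7)/(19-1)
= 54/18 = 3

d = 3


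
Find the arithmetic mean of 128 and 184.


AM = (128 + 184)/2 = 312/2 = 156

AM = 156


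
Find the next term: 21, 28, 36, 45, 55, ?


Pattern: triangular numbers: n(n+1)/2
Terms: 21, 28, 36, 45, 55
Next term = 66

Next term = 66


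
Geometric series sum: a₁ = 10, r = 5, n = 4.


Sₙ = 10×(5^4 - 1)/(5 - 1)
= 10×(625 - 1)/4
= 10×624/4
= 1560

S_4 = 1560


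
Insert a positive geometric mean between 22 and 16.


GM = √(22×16) = √352 = 18.7617

GM = 18.7617


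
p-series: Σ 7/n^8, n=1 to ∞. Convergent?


p-series test: Σ c/n^p converges if p > 1, diverges if p ≤ 1 (constant c > 0 doesn't affect convergence).
p = 8
8 > 1 → CONVERGES

Converges (p = 8 > 1)


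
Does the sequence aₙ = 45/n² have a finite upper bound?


a₁ = 45, a₂ = 45/4, a₃ = 45/9, ...
0 < aₙ ≤ 45 for all n ≥ 1
The sequence IS bounded

Bounded (0 < aₙ ≤ 45)


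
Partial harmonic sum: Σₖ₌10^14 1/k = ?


Σₖ₌10^14 1/k = 1/10 + 1/11 + 1/12 + 1/13 + 1/14
= 25381/60060
≈ 0.4226

Sum = 25381/60060 ≈ 0.4226


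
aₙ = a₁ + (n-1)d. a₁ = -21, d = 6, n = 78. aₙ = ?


aₙ = a₁ + (n-1)d
= -21 + (78-1)×6
= -21 + 462
= 441

a_78 = 441


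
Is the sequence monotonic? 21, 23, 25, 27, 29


Differences: 2, 2, 2, 2
All differences > 0 → strictly INCREASING

Monotonically increasing


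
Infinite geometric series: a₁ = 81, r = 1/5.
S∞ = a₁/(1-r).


S∞ = a₁/(1-r) = 81/(1 - 1/5)
= 81/(4/5)
= 405/4

S∞ = 405/4


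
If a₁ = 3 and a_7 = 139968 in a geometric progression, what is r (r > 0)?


r^(n-1) = aₙ/a₁
r^6 = 139968/3 = 46656
r = 46656^(1/6)
= ±6; taking r > 0 gives r = 6

r = 6


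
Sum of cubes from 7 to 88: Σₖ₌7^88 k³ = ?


Σₖ₌7^88 k³ = [88·89/2]² − [6·7/2]²
= 15335056 − 441 = 15334615

Σk³ = 15334615


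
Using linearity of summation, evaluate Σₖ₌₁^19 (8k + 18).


Σ(8k+18) = 8·Σk + 18·n
= 8·190 + 18·19
= 1520 + 342 = 1862

Σ = 1862


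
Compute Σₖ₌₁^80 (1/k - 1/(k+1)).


Telescoping: adjacent terms cancel.
= 1/1 - 1/81
= 1 - 1/81 = 80/81

Sum = 80/81


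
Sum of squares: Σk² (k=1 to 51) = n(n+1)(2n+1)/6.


n = 51
n(n+1)(2n+1)/6 = 51×52×103/6
= 273156/6 = 45526

Σk² = 45526


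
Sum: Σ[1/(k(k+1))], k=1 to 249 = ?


1/(k(k+1)) = 1/k - 1/(k+1) (partial fractions)
Telescoping: Σ = 1 - 1/250 = 249/250

Sum = 249/250


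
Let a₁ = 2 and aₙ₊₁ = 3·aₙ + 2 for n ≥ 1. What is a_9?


Computing step by step:
a_1 = 2
a_2 = 8
a_3 = 26
a_4 = 80
a_5 = 242
a_6 = 728
a_7 = 2186
a_8 = 6560
a_9 = 19682


a_9 = 19682


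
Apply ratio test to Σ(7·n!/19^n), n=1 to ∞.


aₙ = 7·n!/19^n
a_{n+1}/aₙ = (n+1)!/19^(n+1) × 19^n/n!  (constant 7 cancels)
= (n+1)/19
L = lim(n→∞) (n+1)/19 = ∞
L > 1 → series DIVERGES

Diverges (ratio test: L = ∞ > 1)


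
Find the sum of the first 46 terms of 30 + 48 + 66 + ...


aₙ = 30 + (46-1)×18 = 840
Sₙ = n(a₁+aₙ)/2 = 46×(30+840)/2
= 46×870/2 = 20010

S_46 = 20010


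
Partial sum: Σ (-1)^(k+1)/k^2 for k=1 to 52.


S = 1 - 1/4 + 1/9 - 1/16 + 1/25 - 1/36 + 1/49 - 1/64 ± ...
= 0.8223
(Full series converges to +π²/12 ≈ +0.8225)

S_52 = 0.8223


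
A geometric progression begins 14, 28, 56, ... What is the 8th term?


aₙ = a₁·r^(n-1)
= 14×2^7
= 14×128
= 1792

a_8 = 1792


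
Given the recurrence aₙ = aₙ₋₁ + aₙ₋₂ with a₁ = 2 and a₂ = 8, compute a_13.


Computing iteratively: 2, 8, 10, 18, 28, 46, 74, 120, 194, 314, 508, 822, ...
a_13 = 1330

a_13 = 1330


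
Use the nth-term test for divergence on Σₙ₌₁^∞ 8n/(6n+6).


lim(n→∞) 8n/(6n+6) = 8/6 = 4/3  (divide numerator and denominator by n)
lim aₙ = 4/3 ≠ 0 → series DIVERGES

Diverges (lim aₙ = 4/3 ≠ 0)


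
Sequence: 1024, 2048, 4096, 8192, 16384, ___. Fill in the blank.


Pattern: powers of 2: 2ⁿ
Terms: 1024, 2048, 4096, 8192, 16384
Next term = 32768

Next term = 32768


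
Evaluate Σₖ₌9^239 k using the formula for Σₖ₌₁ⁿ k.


Σₖ₌9^239 k = Σₖ₌₁^239 k − Σₖ₌₁^8 k
= 239·240/2 − 8·9/2
= 28680 − 36 = 28644

Σk = 28644


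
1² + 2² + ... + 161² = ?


n = 161
n(n+1)(2n+1)/6 = 161×162×323/6
= 8424486/6 = 1404081

Σk² = 1404081


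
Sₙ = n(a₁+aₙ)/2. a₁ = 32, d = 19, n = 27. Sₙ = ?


aₙ = 32 + (27-1)×19 = 526
Sₙ = n(a₁+aₙ)/2 = 27×(32+526)/2
= 27×558/2 = 7533

S_27 = 7533


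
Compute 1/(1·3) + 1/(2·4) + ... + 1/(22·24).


1/(k(k+2)) = (1/2)·(1/k - 1/(k+2)) (partial fractions)
Telescoping: Σ = (1/2)·(1 + 1/2 - 1/23 - 1/24) = 781/1104

Sum = 781/1104


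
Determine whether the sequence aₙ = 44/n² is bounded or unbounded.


a₁ = 44, a₂ = 44/4, a₃ = 44/9, ...
0 < aₙ ≤ 44 for all n ≥ 1
The sequence IS bounded

Bounded (0 < aₙ ≤ 44)


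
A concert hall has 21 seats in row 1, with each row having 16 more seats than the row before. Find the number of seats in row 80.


aₙ = a₁ + (n-1)d
= 21 + (80-1)×16
= 21 + 1264
= 1285

a_80 = 1285


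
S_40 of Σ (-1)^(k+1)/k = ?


S = 1 - 1/2 + 1/3 - 1/4 + 1/5 - 1/6 + 1/7 - 1/8 ± ...
= 0.6808
(Full series converges to +ln(2) ≈ +0.6931)

S_40 = 0.6808


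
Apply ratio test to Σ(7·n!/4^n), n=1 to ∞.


aₙ = 7·n!/4^n
a_{n+1}/aₙ = (n+1)!/4^(n+1) × 4^n/n!  (constant 7 cancels)
= (n+1)/4
L = lim(n→∞) (n+1)/4 = ∞
L > 1 → series DIVERGES

Diverges (ratio test: L = ∞ > 1)


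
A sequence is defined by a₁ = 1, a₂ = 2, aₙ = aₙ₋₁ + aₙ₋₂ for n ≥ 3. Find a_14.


Computing iteratively: 1, 2, 3, 5, 8, 13, 21, 34, 55, 89, 144, 233, ...
a_14 = 610

a_14 = 610


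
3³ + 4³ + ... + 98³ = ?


Σₖ₌3^98 k³ = [98·99/2]² − [2·3/2]²
= 23532201 − 9 = 23532192

Σk³ = 23532192


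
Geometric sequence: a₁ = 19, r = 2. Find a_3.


aₙ = a₁·r^(n-1)
= 19×2^2
= 19×4
= 76

a_3 = 76


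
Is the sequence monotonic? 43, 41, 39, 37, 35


Differences: -2, -2, -2, -2
All differences < 0 → strictly DECREASING

Monotonically decreasing


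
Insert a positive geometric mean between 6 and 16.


GM = √(6×16) = √96 = 9.798

GM = 9.798


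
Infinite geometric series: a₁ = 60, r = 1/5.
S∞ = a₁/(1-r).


S∞ = a₁/(1-r) = 60/(1 - 1/5)
= 60/(4/5)
= 75

S∞ = 75


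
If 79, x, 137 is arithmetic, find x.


AM = (79 + 137)/2 = 216/2 = 108

AM = 108


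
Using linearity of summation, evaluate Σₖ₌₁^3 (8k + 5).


Σ(8k+5) = 8·Σk + 5·n
= 8·6 + 5·3
= 48 + 15 = 63

Σ = 63


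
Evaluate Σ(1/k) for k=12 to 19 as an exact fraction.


Σₖ₌12^19 1/k = 1/12 + 1/13 + 1/14 + 1/15 + 1/16 + 1/17 + 1/18 + 1/19
= 11171129/21162960
≈ 0.5279

Sum = 11171129/21162960 ≈ 0.5279


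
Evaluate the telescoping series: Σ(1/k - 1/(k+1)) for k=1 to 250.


Telescoping: adjacent terms cancel.
= 1/1 - 1/251
= 1 - 1/251 = 250/251

Sum = 250/251


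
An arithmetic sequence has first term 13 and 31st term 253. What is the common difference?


d = (aₙ - a₁)/(n-1)
= (253 - 13)/(31-1)
= 240/30 = 8

d = 8


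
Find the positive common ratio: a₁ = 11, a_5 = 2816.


r^(n-1) = aₙ/a₁
r^4 = 2816/11 = 256
r = 256^(1/4)
= ±4; taking r > 0 gives r = 4

r = 4


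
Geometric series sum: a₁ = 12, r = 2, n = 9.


Sₙ = 12×(2^9 - 1)/(2 - 1)
= 12×(512 - 1)/1
= 12×511/1
= 6132

S_9 = 6132


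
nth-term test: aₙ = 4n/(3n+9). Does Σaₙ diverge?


lim(n→∞) 4n/(3n+9) = 4/3 = 4/3  (divide numerator and denominator by n)
lim aₙ = 4/3 ≠ 0 → series DIVERGES

Diverges (lim aₙ = 4/3 ≠ 0)


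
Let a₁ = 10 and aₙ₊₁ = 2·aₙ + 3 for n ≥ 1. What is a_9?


Computing step by step:
a_1 = 10
a_2 = 23
a_3 = 49
a_4 = 101
a_5 = 205
a_6 = 413
a_7 = 829
a_8 = 1661
a_9 = 3325


a_9 = 3325


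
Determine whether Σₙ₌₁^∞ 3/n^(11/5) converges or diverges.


p-series test: Σ c/n^p converges if p > 1, diverges if p ≤ 1 (constant c > 0 doesn't affect convergence).
p = 11/5
11/5 > 1 → CONVERGES

Converges (p = 11/5 > 1)


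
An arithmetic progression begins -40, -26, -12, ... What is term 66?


aₙ = a₁ + (n-1)d
= -40 + (66-1)×14
= -40 + 910
= 870

a_66 = 870


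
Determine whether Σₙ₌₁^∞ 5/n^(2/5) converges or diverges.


p-series test: Σ c/n^p converges if p > 1, diverges if p ≤ 1 (constant c > 0 doesn't affect convergence).
p = 2/5
2/5 ≤ 1 → DIVERGES

Diverges (p = 2/5 ≤ 1)


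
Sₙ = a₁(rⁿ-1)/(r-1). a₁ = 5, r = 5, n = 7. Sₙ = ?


Sₙ = 5×(5^7 - 1)/(5 - 1)
= 5×(78125 - 1)/4
= 5×78124/4
= 97655

S_7 = 97655


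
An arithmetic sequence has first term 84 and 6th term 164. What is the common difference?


d = (aₙ - a₁)/(n-1)
= (164 - 84)/(6-1)
= 80/5 = 16

d = 16


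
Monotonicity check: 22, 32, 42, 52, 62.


Differences: 10, 10, 10, 10
All differences > 0 → strictly INCREASING

Monotonically increasing


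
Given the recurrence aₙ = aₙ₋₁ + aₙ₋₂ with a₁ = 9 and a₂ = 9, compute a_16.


Computing iteratively: 9, 9, 18, 27, 45, 72, 117, 189, 306, 495, 801, 1296, ...
a_16 = 8883

a_16 = 8883


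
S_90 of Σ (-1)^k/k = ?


S = -1 + 1/2 - 1/3 + 1/4 - 1/5 + 1/6 - 1/7 + 1/8 ± ...
= -0.6876
(Full series converges to -ln(2) ≈ -0.6931)

S_90 = -0.6876


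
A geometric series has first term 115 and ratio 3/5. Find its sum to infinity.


S∞ = a₁/(1-r) = 115/(1 - 3/5)
= 115/(2/5)
= 575/2

S∞ = 575/2


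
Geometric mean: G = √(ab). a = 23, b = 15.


GM = √(23×15) = √345 = 18.5742

GM = 18.5742


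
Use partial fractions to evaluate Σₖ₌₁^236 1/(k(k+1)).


1/(k(k+1)) = 1/k - 1/(k+1) (partial fractions)
Telescoping: Σ = 1 - 1/237 = 236/237

Sum = 236/237
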